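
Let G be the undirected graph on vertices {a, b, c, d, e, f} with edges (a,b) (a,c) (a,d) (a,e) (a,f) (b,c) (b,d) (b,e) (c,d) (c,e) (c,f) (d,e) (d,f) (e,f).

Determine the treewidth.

4

A width-4 tree decomposition is:
Bags: B1 = {a, c, d, e, f}  B2 = {a, b, c, d, e}
Tree: B1–B2
The largest bag has 5 vertices, giving width 4; this decomposition certifies tw(G) ≤ 4. On the other hand G contains the 5-clique {a, c, d, e, f}. A clique must lie in a single bag of any decomposition, so no decomposition can have width below 4. The upper and lower bounds meet at 4, so that is the treewidth.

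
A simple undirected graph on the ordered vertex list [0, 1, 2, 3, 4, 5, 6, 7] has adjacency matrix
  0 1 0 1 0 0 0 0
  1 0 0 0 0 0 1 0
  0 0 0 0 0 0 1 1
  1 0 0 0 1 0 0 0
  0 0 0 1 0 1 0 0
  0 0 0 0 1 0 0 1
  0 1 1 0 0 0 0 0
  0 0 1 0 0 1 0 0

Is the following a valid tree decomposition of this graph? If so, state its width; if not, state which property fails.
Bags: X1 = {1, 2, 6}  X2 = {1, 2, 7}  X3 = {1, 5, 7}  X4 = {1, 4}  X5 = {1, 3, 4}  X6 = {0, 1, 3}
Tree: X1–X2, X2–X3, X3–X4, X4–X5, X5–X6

No — edge (5,4) lies in no bag.

A tree decomposition must satisfy three properties: every vertex lies in some bag; for every edge, both endpoints lie together in some bag; and for every vertex, the bags containing it form a connected subtree. Here edge (5,4) lies in no bag, so the decomposition is invalid.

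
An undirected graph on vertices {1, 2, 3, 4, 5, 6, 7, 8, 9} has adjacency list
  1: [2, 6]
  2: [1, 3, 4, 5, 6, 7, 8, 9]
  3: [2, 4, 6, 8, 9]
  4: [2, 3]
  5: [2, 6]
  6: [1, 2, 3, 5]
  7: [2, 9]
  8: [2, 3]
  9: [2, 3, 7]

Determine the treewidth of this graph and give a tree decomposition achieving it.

The largest bag has 3 vertices, giving width 2; this decomposition certifies tw(G) ≤ 2. Conversely, {1, 2, 6} is a clique of size 3, and the vertices of any clique must share a bag in every tree decomposition; so some bag has ≥ 3 vertices and tw(G) ≥ 2. The upper and lower bounds meet at 2, so that is the treewidth.

Treewidth 2.
Bags: B1 = {2, 3, 6}  B2 = {2, 3, 4}  B3 = {2, 3, 9}  B4 = {2, 7, 9}  B5 = {1, 2, 6}  B6 = {2, 5, 6}  B7 = {2, 3, 8}
Tree: B1–B2, B2–B3, B3–B4, B1–B5, B1–B6, B2–B7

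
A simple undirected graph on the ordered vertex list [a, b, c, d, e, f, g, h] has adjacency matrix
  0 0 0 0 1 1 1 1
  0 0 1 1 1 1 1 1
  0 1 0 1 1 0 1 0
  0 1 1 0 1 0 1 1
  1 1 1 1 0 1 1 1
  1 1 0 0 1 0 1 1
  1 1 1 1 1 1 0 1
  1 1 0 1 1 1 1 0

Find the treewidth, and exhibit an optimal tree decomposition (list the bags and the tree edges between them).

Treewidth 4.
One such decomposition:
Bags: B1 = {b, e, f, g, h}  B2 = {b, d, e, g, h}  B3 = {b, c, d, e, g}  B4 = {a, e, f, g, h}
Tree: B1–B2, B2–B3, B1–B4

Every bag has size at most 5, so the width is 5 − 1 = 4 and tw(G) ≤ 4. Conversely, {b, d, e, g, h} is a clique of size 5, and the vertices of any clique must share a bag in every tree decomposition; so some bag has ≥ 5 vertices and tw(G) ≥ 4. The upper and lower bounds meet at 4, so that is the treewidth.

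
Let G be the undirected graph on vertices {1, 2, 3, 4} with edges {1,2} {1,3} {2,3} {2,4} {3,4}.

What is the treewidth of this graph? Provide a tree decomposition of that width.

Every bag has size at most 3, so the width is 3 − 1 = 2 and tw(G) ≤ 2. For the lower bound, the 3 vertices {1, 2, 3} are pairwise adjacent, and any tree decomposition puts a clique entirely inside one bag — forcing width ≥ 2. Combining the bounds, tw(G) = 2.

Treewidth 2.
One such decomposition:
Bags: B1 = {2, 3, 4}  B2 = {1, 2, 3}
Tree: B1–B2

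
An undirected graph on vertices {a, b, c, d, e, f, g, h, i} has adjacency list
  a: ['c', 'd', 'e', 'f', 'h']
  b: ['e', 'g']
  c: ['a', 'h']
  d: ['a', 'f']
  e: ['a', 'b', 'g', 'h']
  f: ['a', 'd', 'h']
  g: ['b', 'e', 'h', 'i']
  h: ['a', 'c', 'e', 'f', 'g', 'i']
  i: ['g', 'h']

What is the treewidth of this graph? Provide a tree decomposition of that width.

The largest bag has 3 vertices, giving width 2; this decomposition certifies tw(G) ≤ 2. On the other hand G contains the 3-clique {a, d, f}. A clique must lie in a single bag of any decomposition, so no decomposition can have width below 2. The upper and lower bounds meet at 2, so that is the treewidth.

Treewidth 2.
One optimal decomposition is:
Bags: B1 = {e, g, h}  B2 = {a, e, h}  B3 = {a, c, h}  B4 = {a, f, h}  B5 = {g, h, i}  B6 = {a, d, f}  B7 = {b, e, g}
Tree: B1–B2, B2–B3, B3–B4, B1–B5, B4–B6, B1–B7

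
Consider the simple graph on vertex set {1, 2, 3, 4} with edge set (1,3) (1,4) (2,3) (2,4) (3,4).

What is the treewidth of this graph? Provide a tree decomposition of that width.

The largest bag has 3 vertices, giving width 2; this decomposition certifies tw(G) ≤ 2. On the other hand G contains the 3-clique {1, 3, 4}. A clique must lie in a single bag of any decomposition, so no decomposition can have width below 2. Therefore the treewidth is 2.

Treewidth 2.
One such decomposition:
Bags: B1 = {2, 3, 4}  B2 = {1, 3, 4}
Tree: B1–B2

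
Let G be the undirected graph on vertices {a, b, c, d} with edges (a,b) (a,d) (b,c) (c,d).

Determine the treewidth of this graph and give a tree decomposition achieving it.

The largest bag has 3 vertices, giving width 2; this decomposition certifies tw(G) ≤ 2. The edges b–a–d–c–b form a cycle, so G is not a tree and its treewidth is at least 2. Combining the bounds, tw(G) = 2.

Treewidth 2.
Bags: B1 = {a, b, d}  B2 = {b, c, d}
Tree: B1–B2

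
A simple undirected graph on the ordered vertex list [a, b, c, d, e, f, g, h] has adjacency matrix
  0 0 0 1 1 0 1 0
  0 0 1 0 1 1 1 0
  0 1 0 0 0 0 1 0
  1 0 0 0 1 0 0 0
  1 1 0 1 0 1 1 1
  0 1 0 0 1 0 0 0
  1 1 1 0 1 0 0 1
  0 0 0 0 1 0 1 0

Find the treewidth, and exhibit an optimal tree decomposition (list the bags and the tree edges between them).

Each bag holds 3 vertices, so the decomposition has width 2, which upper-bounds the treewidth. For the lower bound, the 3 vertices {a, d, e} are pairwise adjacent, and any tree decomposition puts a clique entirely inside one bag — forcing width ≥ 2. The upper and lower bounds meet at 2, so that is the treewidth.

Treewidth 2.
One such decomposition:
Bags: B1 = {b, e, g}  B2 = {b, e, f}  B3 = {b, c, g}  B4 = {a, e, g}  B5 = {a, d, e}  B6 = {e, g, h}
Tree: B1–B2, B1–B3, B1–B4, B4–B5, B4–B6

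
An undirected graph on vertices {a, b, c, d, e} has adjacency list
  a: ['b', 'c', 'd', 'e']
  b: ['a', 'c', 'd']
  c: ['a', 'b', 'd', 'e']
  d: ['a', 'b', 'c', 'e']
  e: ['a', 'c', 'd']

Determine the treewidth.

A width-3 tree decomposition is:
Bags: B1 = {a, c, d, e}  B2 = {a, b, c, d}
Tree: B1–B2
Every bag has size at most 4, so the width is 4 − 1 = 3 and tw(G) ≤ 3. For the lower bound, the 4 vertices {a, c, d, e} are pairwise adjacent, and any tree decomposition puts a clique entirely inside one bag — forcing width ≥ 3. Combining the bounds, tw(G) = 3.

3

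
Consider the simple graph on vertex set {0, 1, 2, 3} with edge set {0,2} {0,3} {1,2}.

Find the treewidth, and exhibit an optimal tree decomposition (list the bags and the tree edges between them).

Treewidth 1.
One optimal decomposition is:
Bags: B1 = {0, 3}  B2 = {0, 2}  B3 = {1, 2}
Tree: B1–B2, B2–B3

Each bag holds 2 vertices, so the decomposition has width 1, which upper-bounds the treewidth. Any graph with an edge has treewidth ≥ 1, and G has the edge 3–0. The upper and lower bounds meet at 1, so that is the treewidth.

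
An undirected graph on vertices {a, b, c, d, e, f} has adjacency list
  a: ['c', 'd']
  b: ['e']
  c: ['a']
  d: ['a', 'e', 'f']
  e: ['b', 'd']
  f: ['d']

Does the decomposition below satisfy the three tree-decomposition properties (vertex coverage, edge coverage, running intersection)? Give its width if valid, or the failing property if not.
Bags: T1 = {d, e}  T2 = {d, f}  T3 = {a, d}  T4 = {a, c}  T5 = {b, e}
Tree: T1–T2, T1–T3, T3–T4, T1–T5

Yes; width 1.

Checking the three conditions: (i) the bags cover all of {a, b, c, d, e, f}; (ii) for each edge, some bag contains both endpoints; (iii) the bags containing any fixed vertex form a subtree. All hold, so the decomposition is valid with width 2 − 1 = 1.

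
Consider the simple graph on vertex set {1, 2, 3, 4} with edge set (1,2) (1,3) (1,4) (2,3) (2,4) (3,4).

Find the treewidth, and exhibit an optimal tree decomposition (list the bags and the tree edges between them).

Treewidth 3.
One such decomposition:
Bags: B1 = {1, 2, 3, 4}
Tree: (single bag)

A single bag containing all 4 vertices is trivially a valid decomposition of width 3. Conversely, {1, 2, 3, 4} is a clique of size 4, and the vertices of any clique must share a bag in every tree decomposition; so some bag has ≥ 4 vertices and tw(G) ≥ 3. Hence tw(G) = 3 exactly.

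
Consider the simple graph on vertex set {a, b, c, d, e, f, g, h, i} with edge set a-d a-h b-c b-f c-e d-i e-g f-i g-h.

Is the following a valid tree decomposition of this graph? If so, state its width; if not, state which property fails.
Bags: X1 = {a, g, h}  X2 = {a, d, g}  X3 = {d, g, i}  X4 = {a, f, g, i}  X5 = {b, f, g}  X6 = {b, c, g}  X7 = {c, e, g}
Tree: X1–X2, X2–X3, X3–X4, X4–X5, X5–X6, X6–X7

No — bags containing vertex a are not connected in the tree.

A tree decomposition must satisfy three properties: every vertex lies in some bag; for every edge, both endpoints lie together in some bag; and for every vertex, the bags containing it form a connected subtree. Here bags containing vertex a are not connected in the tree, so the decomposition is invalid.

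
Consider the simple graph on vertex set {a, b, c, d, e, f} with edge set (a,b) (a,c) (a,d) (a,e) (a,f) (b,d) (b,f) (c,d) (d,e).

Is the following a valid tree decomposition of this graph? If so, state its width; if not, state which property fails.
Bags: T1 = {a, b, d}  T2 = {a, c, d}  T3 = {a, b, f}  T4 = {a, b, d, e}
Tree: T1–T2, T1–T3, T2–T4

No — bags containing vertex b are not connected in the tree.

A tree decomposition must satisfy three properties: every vertex lies in some bag; for every edge, both endpoints lie together in some bag; and for every vertex, the bags containing it form a connected subtree. Here bags containing vertex b are not connected in the tree, so the decomposition is invalid.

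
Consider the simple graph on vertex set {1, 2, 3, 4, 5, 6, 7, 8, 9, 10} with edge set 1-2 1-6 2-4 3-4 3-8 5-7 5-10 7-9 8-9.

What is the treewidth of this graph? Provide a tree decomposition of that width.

Treewidth 1.
One optimal decomposition is:
Bags: B1 = {5, 10}  B2 = {5, 7}  B3 = {7, 9}  B4 = {8, 9}  B5 = {3, 8}  B6 = {3, 4}  B7 = {2, 4}  B8 = {1, 2}  B9 = {1, 6}
Tree: B1–B2, B2–B3, B3–B4, B4–B5, B5–B6, B6–B7, B7–B8, B8–B9

Each bag holds 2 vertices, so the decomposition has width 1, which upper-bounds the treewidth. G has an edge, so its treewidth is at least 1. Hence tw(G) = 1 exactly.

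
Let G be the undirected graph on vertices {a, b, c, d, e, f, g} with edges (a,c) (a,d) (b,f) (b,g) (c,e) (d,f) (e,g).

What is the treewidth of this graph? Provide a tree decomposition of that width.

Every bag has size at most 3, so the width is 3 − 1 = 2 and tw(G) ≤ 2. Since b–f–d–a–c–e–g–b is a cycle in G, G is not acyclic. Forests are exactly the graphs of treewidth ≤ 1, so tw(G) ≥ 2. Combining the bounds, tw(G) = 2.

Treewidth 2.
One such decomposition:
Bags: B1 = {b, d, f}  B2 = {a, b, d}  B3 = {a, b, c}  B4 = {b, c, e}  B5 = {b, e, g}
Tree: B1–B2, B2–B3, B3–B4, B4–B5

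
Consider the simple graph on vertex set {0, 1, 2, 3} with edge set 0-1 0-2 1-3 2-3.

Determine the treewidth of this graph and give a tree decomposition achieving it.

Treewidth 2.
One optimal decomposition is:
Bags: B1 = {0, 1, 2}  B2 = {1, 2, 3}
Tree: B1–B2

The largest bag has 3 vertices, giving width 2; this decomposition certifies tw(G) ≤ 2. The edges 1–0–2–3–1 form a cycle, so G is not a tree and its treewidth is at least 2. Hence tw(G) = 2 exactly.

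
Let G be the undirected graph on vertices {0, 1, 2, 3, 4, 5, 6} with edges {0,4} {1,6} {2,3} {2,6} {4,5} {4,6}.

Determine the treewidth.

1

A width-1 tree decomposition is:
Bags: B1 = {4, 6}  B2 = {1, 6}  B3 = {0, 4}  B4 = {4, 5}  B5 = {2, 6}  B6 = {2, 3}
Tree: B1–B2, B1–B3, B1–B4, B2–B5, B5–B6
Every bag has size at most 2, so the width is 2 − 1 = 1 and tw(G) ≤ 1. Any graph with an edge has treewidth ≥ 1, and G has the edge 4–6. Therefore the treewidth is 1.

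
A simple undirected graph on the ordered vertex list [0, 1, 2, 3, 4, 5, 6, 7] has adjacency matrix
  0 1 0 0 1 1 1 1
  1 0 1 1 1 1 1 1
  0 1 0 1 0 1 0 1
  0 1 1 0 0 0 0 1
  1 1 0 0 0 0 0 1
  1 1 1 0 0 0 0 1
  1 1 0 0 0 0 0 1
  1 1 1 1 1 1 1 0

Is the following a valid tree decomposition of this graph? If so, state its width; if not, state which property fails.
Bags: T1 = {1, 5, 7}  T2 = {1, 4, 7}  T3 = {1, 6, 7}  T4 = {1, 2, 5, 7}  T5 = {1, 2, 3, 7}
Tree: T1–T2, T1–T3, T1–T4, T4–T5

No — vertex 0 appears in no bag.

A tree decomposition must satisfy three properties: every vertex lies in some bag; for every edge, both endpoints lie together in some bag; and for every vertex, the bags containing it form a connected subtree. Here vertex 0 appears in no bag, so the decomposition is invalid.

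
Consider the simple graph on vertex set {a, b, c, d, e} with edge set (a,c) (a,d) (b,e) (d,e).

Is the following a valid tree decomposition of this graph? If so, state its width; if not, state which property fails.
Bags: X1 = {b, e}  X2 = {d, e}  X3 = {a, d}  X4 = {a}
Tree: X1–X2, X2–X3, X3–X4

No — vertex c appears in no bag.

A tree decomposition must satisfy three properties: every vertex lies in some bag; for every edge, both endpoints lie together in some bag; and for every vertex, the bags containing it form a connected subtree. Here vertex c appears in no bag, so the decomposition is invalid.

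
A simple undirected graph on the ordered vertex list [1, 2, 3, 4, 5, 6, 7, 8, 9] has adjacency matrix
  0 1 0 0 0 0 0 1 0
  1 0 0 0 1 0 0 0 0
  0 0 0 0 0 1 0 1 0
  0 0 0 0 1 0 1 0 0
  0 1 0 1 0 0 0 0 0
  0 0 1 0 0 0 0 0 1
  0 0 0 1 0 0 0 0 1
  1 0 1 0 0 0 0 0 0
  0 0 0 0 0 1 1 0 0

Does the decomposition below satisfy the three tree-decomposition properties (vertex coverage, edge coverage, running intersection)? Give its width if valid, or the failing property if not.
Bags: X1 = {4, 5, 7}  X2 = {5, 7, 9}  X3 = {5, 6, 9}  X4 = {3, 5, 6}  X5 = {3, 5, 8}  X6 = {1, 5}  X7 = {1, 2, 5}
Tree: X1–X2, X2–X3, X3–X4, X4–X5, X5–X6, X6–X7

No — edge (8,1) lies in no bag.

A tree decomposition must satisfy three properties: every vertex lies in some bag; for every edge, both endpoints lie together in some bag; and for every vertex, the bags containing it form a connected subtree. Here edge (8,1) lies in no bag, so the decomposition is invalid.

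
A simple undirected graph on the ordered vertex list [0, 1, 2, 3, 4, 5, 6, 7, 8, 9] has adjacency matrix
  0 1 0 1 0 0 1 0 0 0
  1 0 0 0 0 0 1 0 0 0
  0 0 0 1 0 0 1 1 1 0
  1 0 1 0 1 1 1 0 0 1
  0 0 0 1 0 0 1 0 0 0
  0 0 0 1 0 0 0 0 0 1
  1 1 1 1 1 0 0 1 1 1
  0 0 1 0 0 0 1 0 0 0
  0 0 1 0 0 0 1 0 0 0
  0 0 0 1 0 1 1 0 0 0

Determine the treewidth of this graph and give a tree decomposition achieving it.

Each bag holds 3 vertices, so the decomposition has width 2, which upper-bounds the treewidth. On the other hand G contains the 3-clique {3, 5, 9}. A clique must lie in a single bag of any decomposition, so no decomposition can have width below 2. Hence tw(G) = 2 exactly.

Treewidth 2.
One such decomposition:
Bags: B1 = {3, 6, 9}  B2 = {2, 3, 6}  B3 = {0, 3, 6}  B4 = {2, 6, 7}  B5 = {2, 6, 8}  B6 = {3, 4, 6}  B7 = {3, 5, 9}  B8 = {0, 1, 6}
Tree: B1–B2, B2–B3, B2–B4, B4–B5, B3–B6, B1–B7, B3–B8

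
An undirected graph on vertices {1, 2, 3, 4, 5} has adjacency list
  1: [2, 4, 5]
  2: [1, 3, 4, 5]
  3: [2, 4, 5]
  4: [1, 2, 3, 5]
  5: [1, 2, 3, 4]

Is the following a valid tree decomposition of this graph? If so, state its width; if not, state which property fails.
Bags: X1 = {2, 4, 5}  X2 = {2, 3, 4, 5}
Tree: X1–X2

No — vertex 1 appears in no bag.

A tree decomposition must satisfy three properties: every vertex lies in some bag; for every edge, both endpoints lie together in some bag; and for every vertex, the bags containing it form a connected subtree. Here vertex 1 appears in no bag, so the decomposition is invalid.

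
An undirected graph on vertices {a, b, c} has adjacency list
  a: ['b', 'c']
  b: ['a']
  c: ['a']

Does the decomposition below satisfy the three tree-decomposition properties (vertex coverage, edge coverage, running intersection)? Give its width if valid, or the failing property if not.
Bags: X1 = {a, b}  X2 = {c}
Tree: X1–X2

No — edge (a,c) lies in no bag.

A tree decomposition must satisfy three properties: every vertex lies in some bag; for every edge, both endpoints lie together in some bag; and for every vertex, the bags containing it form a connected subtree. Here edge (a,c) lies in no bag, so the decomposition is invalid.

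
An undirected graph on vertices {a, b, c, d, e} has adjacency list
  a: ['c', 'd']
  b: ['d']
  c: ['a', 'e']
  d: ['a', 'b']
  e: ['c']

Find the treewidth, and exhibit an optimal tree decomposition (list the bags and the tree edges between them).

Treewidth 1.
One such decomposition:
Bags: B1 = {a, d}  B2 = {a, c}  B3 = {c, e}  B4 = {b, d}
Tree: B1–B2, B2–B3, B1–B4

Each bag holds 2 vertices, so the decomposition has width 1, which upper-bounds the treewidth. G has an edge, so its treewidth is at least 1. The upper and lower bounds meet at 1, so that is the treewidth.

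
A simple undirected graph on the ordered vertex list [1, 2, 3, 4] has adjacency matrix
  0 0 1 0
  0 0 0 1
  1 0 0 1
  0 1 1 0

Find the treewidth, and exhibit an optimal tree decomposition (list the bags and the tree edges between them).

Treewidth 1.
One optimal decomposition is:
Bags: B1 = {2, 4}  B2 = {3, 4}  B3 = {1, 3}
Tree: B1–B2, B2–B3

Each bag holds 2 vertices, so the decomposition has width 1, which upper-bounds the treewidth. G has an edge, so its treewidth is at least 1. Hence tw(G) = 1 exactly.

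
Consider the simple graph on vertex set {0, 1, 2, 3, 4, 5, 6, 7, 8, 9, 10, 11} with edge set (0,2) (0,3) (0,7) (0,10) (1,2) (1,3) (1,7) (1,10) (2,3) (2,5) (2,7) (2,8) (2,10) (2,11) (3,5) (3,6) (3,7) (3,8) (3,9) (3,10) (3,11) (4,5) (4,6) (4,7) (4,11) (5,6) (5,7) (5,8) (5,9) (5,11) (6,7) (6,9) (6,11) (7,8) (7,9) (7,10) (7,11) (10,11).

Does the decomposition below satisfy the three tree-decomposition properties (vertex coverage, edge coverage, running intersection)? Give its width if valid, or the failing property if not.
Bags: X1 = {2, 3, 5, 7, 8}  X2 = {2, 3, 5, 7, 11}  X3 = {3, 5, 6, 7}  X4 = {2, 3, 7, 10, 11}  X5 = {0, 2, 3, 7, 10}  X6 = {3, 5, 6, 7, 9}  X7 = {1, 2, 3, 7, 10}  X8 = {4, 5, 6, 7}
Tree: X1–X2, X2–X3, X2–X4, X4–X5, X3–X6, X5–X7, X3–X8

A tree decomposition must satisfy three properties: every vertex lies in some bag; for every edge, both endpoints lie together in some bag; and for every vertex, the bags containing it form a connected subtree. Here edge (11,6) lies in no bag, so the decomposition is invalid.

No — edge (11,6) lies in no bag.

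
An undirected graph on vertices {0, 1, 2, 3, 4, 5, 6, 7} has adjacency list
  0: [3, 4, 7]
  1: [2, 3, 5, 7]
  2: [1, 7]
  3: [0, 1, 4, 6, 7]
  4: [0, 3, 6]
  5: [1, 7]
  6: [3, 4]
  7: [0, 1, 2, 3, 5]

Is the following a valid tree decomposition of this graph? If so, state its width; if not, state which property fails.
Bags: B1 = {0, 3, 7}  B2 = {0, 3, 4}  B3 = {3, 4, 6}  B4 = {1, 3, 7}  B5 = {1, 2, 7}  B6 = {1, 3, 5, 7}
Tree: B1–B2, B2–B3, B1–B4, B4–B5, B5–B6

No — bags containing vertex 3 are not connected in the tree.

A tree decomposition must satisfy three properties: every vertex lies in some bag; for every edge, both endpoints lie together in some bag; and for every vertex, the bags containing it form a connected subtree. Here bags containing vertex 3 are not connected in the tree, so the decomposition is invalid.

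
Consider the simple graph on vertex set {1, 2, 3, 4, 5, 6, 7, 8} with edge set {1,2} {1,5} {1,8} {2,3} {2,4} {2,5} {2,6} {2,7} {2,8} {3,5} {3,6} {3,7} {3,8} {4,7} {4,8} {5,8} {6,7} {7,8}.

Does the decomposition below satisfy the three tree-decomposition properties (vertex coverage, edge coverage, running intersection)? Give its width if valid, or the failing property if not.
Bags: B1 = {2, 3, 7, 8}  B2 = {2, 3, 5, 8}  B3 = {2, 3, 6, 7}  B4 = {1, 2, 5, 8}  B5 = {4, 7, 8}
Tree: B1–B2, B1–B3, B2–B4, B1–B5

No — edge (2,4) lies in no bag.

A tree decomposition must satisfy three properties: every vertex lies in some bag; for every edge, both endpoints lie together in some bag; and for every vertex, the bags containing it form a connected subtree. Here edge (2,4) lies in no bag, so the decomposition is invalid.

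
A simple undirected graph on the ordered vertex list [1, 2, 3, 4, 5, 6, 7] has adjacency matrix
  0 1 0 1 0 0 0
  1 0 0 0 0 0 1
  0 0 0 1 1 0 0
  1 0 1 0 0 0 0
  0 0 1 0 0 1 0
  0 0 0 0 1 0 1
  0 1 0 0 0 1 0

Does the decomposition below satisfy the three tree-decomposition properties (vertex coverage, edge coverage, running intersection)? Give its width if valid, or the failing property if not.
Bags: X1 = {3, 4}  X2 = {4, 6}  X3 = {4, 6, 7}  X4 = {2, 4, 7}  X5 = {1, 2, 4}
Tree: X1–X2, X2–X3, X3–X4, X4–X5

A tree decomposition must satisfy three properties: every vertex lies in some bag; for every edge, both endpoints lie together in some bag; and for every vertex, the bags containing it form a connected subtree. Here vertex 5 appears in no bag, so the decomposition is invalid.

No — vertex 5 appears in no bag.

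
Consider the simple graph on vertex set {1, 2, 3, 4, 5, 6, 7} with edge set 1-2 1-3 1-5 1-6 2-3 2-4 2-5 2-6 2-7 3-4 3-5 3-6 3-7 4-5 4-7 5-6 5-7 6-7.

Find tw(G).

4

A width-4 tree decomposition is:
Bags: B1 = {1, 2, 3, 5, 6}  B2 = {2, 3, 5, 6, 7}  B3 = {2, 3, 4, 5, 7}
Tree: B1–B2, B2–B3
Every bag has size at most 5, so the width is 5 − 1 = 4 and tw(G) ≤ 4. Conversely, {2, 3, 4, 5, 7} is a clique of size 5, and the vertices of any clique must share a bag in every tree decomposition; so some bag has ≥ 5 vertices and tw(G) ≥ 4. Hence tw(G) = 4 exactly.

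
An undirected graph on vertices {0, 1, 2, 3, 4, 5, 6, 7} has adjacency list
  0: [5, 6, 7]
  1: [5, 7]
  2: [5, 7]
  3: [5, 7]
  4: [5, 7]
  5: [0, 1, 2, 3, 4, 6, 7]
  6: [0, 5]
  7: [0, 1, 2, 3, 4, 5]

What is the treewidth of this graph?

A width-2 tree decomposition is:
Bags: B1 = {3, 5, 7}  B2 = {0, 5, 7}  B3 = {1, 5, 7}  B4 = {2, 5, 7}  B5 = {4, 5, 7}  B6 = {0, 5, 6}
Tree: B1–B2, B1–B3, B2–B4, B2–B5, B2–B6
Every bag has size at most 3, so the width is 3 − 1 = 2 and tw(G) ≤ 2. On the other hand G contains the 3-clique {0, 5, 6}. A clique must lie in a single bag of any decomposition, so no decomposition can have width below 2. Hence tw(G) = 2 exactly.

2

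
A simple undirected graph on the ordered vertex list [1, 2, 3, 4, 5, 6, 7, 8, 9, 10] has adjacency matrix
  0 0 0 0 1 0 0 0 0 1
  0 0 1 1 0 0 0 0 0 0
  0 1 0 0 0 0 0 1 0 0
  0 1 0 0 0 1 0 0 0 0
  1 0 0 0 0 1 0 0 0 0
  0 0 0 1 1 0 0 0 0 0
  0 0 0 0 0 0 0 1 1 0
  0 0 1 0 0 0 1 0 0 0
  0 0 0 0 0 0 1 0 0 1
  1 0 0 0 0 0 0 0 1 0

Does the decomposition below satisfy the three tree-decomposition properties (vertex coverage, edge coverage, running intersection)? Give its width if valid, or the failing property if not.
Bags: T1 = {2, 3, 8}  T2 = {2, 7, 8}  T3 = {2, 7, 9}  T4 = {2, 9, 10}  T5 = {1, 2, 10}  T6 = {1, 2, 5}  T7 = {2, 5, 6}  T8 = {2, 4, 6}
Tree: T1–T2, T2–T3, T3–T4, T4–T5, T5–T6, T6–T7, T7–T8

Yes; width 2.

Every vertex of G appears in some bag (union = {1, 2, 3, 4, 5, 6, 7, 8, 9, 10}); every edge is covered by a bag; and for each vertex v the set of bags containing v is connected in the bag tree. The decomposition is therefore valid. The largest bag has 3 vertices, so the width is 2.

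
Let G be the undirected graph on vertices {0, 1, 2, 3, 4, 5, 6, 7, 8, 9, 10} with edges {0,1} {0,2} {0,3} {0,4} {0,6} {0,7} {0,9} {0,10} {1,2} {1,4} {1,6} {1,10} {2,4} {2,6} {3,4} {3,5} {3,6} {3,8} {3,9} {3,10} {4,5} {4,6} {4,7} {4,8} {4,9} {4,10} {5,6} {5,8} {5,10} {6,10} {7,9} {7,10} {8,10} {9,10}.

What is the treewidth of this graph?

4

A width-4 tree decomposition is:
Bags: B1 = {0, 1, 4, 6, 10}  B2 = {0, 3, 4, 6, 10}  B3 = {0, 3, 4, 9, 10}  B4 = {0, 4, 7, 9, 10}  B5 = {3, 4, 5, 6, 10}  B6 = {0, 1, 2, 4, 6}  B7 = {3, 4, 5, 8, 10}
Tree: B1–B2, B2–B3, B3–B4, B2–B5, B1–B6, B5–B7
The largest bag has 5 vertices, giving width 4; this decomposition certifies tw(G) ≤ 4. On the other hand G contains the 5-clique {0, 1, 2, 4, 6}. A clique must lie in a single bag of any decomposition, so no decomposition can have width below 4. The upper and lower bounds meet at 4, so that is the treewidth.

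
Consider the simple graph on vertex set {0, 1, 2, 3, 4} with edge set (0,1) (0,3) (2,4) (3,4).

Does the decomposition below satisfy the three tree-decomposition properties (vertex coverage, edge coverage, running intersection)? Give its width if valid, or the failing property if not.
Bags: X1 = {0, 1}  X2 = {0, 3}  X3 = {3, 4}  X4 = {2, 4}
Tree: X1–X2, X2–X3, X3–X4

Yes; width 1.

Checking the three conditions: (i) the bags cover all of {0, 1, 2, 3, 4}; (ii) for each edge, some bag contains both endpoints; (iii) the bags containing any fixed vertex form a subtree. All hold, so the decomposition is valid with width 2 − 1 = 1.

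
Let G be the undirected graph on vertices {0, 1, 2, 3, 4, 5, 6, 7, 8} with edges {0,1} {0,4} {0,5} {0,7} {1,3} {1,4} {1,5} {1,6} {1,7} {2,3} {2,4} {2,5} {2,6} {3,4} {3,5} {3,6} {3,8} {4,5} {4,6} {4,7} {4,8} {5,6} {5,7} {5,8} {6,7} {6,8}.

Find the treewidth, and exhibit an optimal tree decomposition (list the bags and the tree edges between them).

Every bag has size at most 5, so the width is 5 − 1 = 4 and tw(G) ≤ 4. For the lower bound, the 5 vertices {0, 1, 4, 5, 7} are pairwise adjacent, and any tree decomposition puts a clique entirely inside one bag — forcing width ≥ 4. The upper and lower bounds meet at 4, so that is the treewidth.

Treewidth 4.
Bags: B1 = {1, 4, 5, 6, 7}  B2 = {1, 3, 4, 5, 6}  B3 = {3, 4, 5, 6, 8}  B4 = {2, 3, 4, 5, 6}  B5 = {0, 1, 4, 5, 7}
Tree: B1–B2, B2–B3, B3–B4, B1–B5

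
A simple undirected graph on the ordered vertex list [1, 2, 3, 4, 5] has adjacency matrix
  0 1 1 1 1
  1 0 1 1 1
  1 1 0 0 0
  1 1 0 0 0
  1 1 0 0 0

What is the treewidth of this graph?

A width-2 tree decomposition is:
Bags: B1 = {1, 2, 5}  B2 = {1, 2, 4}  B3 = {1, 2, 3}
Tree: B1–B2, B2–B3
The largest bag has 3 vertices, giving width 2; this decomposition certifies tw(G) ≤ 2. On the other hand G contains the 3-clique {1, 2, 3}. A clique must lie in a single bag of any decomposition, so no decomposition can have width below 2. The upper and lower bounds meet at 2, so that is the treewidth.

2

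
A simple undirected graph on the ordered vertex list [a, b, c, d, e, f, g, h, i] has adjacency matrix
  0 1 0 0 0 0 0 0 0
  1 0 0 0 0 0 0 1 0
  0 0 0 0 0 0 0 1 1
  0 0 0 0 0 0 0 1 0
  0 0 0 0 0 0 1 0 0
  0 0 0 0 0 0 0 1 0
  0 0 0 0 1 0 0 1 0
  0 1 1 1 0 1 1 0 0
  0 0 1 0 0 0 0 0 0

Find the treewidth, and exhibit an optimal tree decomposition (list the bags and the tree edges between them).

The largest bag has 2 vertices, giving width 1; this decomposition certifies tw(G) ≤ 1. Since G has at least one edge (e.g. b–h), it is not an edgeless graph, so tw(G) ≥ 1. Therefore the treewidth is 1.

Treewidth 1.
One such decomposition:
Bags: B1 = {b, h}  B2 = {a, b}  B3 = {c, h}  B4 = {g, h}  B5 = {c, i}  B6 = {f, h}  B7 = {d, h}  B8 = {e, g}
Tree: B1–B2, B1–B3, B3–B4, B3–B5, B3–B6, B6–B7, B4–B8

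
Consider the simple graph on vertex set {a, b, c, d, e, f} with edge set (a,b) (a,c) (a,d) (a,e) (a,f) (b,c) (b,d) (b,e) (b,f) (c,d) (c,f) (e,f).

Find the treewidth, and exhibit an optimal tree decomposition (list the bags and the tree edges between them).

Treewidth 3.
Bags: B1 = {a, b, c, d}  B2 = {a, b, c, f}  B3 = {a, b, e, f}
Tree: B1–B2, B2–B3

Every bag has size at most 4, so the width is 4 − 1 = 3 and tw(G) ≤ 3. For the lower bound, the 4 vertices {a, b, e, f} are pairwise adjacent, and any tree decomposition puts a clique entirely inside one bag — forcing width ≥ 3. The upper and lower bounds meet at 3, so that is the treewidth.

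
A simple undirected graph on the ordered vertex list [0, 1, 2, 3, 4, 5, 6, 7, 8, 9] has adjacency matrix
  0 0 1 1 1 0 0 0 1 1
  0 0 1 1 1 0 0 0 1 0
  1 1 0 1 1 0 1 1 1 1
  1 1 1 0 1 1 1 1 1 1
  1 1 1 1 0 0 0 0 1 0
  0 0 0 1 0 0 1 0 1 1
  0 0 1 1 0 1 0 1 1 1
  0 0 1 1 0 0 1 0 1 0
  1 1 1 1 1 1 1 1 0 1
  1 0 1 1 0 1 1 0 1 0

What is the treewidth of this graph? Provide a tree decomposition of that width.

Treewidth 4.
One such decomposition:
Bags: B1 = {0, 2, 3, 8, 9}  B2 = {2, 3, 6, 8, 9}  B3 = {0, 2, 3, 4, 8}  B4 = {3, 5, 6, 8, 9}  B5 = {1, 2, 3, 4, 8}  B6 = {2, 3, 6, 7, 8}
Tree: B1–B2, B1–B3, B2–B4, B3–B5, B2–B6

The largest bag has 5 vertices, giving width 4; this decomposition certifies tw(G) ≤ 4. Conversely, {0, 2, 3, 8, 9} is a clique of size 5, and the vertices of any clique must share a bag in every tree decomposition; so some bag has ≥ 5 vertices and tw(G) ≥ 4. Combining the bounds, tw(G) = 4.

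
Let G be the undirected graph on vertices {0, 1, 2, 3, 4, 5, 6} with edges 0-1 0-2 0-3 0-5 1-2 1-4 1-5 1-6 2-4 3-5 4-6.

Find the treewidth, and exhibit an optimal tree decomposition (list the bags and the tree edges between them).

Treewidth 2.
One optimal decomposition is:
Bags: B1 = {0, 1, 2}  B2 = {1, 2, 4}  B3 = {0, 1, 5}  B4 = {0, 3, 5}  B5 = {1, 4, 6}
Tree: B1–B2, B1–B3, B3–B4, B2–B5

Every bag has size at most 3, so the width is 3 − 1 = 2 and tw(G) ≤ 2. For the lower bound, the 3 vertices {0, 1, 2} are pairwise adjacent, and any tree decomposition puts a clique entirely inside one bag — forcing width ≥ 2. The upper and lower bounds meet at 2, so that is the treewidth.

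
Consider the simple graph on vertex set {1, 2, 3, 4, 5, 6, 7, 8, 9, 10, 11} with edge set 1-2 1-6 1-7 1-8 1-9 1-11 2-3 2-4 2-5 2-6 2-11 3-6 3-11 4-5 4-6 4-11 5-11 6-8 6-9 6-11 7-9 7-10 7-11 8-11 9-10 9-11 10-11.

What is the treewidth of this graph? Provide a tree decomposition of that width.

Treewidth 3.
Bags: B1 = {2, 4, 6, 11}  B2 = {1, 2, 6, 11}  B3 = {1, 6, 9, 11}  B4 = {1, 6, 8, 11}  B5 = {1, 7, 9, 11}  B6 = {2, 4, 5, 11}  B7 = {2, 3, 6, 11}  B8 = {7, 9, 10, 11}
Tree: B1–B2, B2–B3, B3–B4, B3–B5, B1–B6, B2–B7, B5–B8

The largest bag has 4 vertices, giving width 3; this decomposition certifies tw(G) ≤ 3. Conversely, {7, 9, 10, 11} is a clique of size 4, and the vertices of any clique must share a bag in every tree decomposition; so some bag has ≥ 4 vertices and tw(G) ≥ 3. Hence tw(G) = 3 exactly.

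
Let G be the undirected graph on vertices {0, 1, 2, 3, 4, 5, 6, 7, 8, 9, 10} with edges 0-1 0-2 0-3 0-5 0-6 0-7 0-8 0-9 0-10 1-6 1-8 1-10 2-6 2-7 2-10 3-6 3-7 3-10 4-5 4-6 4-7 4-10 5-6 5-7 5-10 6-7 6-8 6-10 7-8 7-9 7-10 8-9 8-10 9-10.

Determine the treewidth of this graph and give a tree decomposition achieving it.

Treewidth 4.
One such decomposition:
Bags: B1 = {0, 6, 7, 8, 10}  B2 = {0, 3, 6, 7, 10}  B3 = {0, 5, 6, 7, 10}  B4 = {4, 5, 6, 7, 10}  B5 = {0, 1, 6, 8, 10}  B6 = {0, 2, 6, 7, 10}  B7 = {0, 7, 8, 9, 10}
Tree: B1–B2, B2–B3, B3–B4, B1–B5, B1–B6, B1–B7

Every bag has size at most 5, so the width is 5 − 1 = 4 and tw(G) ≤ 4. Conversely, {0, 7, 8, 9, 10} is a clique of size 5, and the vertices of any clique must share a bag in every tree decomposition; so some bag has ≥ 5 vertices and tw(G) ≥ 4. The upper and lower bounds meet at 4, so that is the treewidth.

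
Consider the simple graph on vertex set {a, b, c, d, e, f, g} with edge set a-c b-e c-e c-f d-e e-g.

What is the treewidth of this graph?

1

A width-1 tree decomposition is:
Bags: B1 = {a, c}  B2 = {c, e}  B3 = {b, e}  B4 = {d, e}  B5 = {c, f}  B6 = {e, g}
Tree: B1–B2, B2–B3, B3–B4, B1–B5, B4–B6
Every bag has size at most 2, so the width is 2 − 1 = 1 and tw(G) ≤ 1. G has an edge, so its treewidth is at least 1. Hence tw(G) = 1 exactly.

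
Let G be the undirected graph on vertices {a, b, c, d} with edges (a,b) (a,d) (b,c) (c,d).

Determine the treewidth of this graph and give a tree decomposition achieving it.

Each bag holds 3 vertices, so the decomposition has width 2, which upper-bounds the treewidth. For the lower bound, G contains the cycle d–a–b–c–d, so G is not a forest; only forests have treewidth ≤ 1, hence tw(G) ≥ 2. Hence tw(G) = 2 exactly.

Treewidth 2.
One optimal decomposition is:
Bags: B1 = {a, b, d}  B2 = {b, c, d}
Tree: B1–B2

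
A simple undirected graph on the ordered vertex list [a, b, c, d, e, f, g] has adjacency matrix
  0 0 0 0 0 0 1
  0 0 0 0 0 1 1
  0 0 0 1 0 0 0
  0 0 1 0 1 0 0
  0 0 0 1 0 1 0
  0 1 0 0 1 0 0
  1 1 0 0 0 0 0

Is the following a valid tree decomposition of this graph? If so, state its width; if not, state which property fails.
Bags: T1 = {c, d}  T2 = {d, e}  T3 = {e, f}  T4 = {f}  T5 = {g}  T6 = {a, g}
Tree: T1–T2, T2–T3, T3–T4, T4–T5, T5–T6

No — vertex b appears in no bag.

A tree decomposition must satisfy three properties: every vertex lies in some bag; for every edge, both endpoints lie together in some bag; and for every vertex, the bags containing it form a connected subtree. Here vertex b appears in no bag, so the decomposition is invalid.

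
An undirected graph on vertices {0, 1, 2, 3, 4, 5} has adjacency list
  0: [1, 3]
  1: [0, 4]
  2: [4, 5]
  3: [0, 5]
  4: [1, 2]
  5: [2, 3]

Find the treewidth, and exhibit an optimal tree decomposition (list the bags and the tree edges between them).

Treewidth 2.
One optimal decomposition is:
Bags: B1 = {1, 2, 4}  B2 = {1, 2, 5}  B3 = {1, 3, 5}  B4 = {0, 1, 3}
Tree: B1–B2, B2–B3, B3–B4

Each bag holds 3 vertices, so the decomposition has width 2, which upper-bounds the treewidth. For the lower bound, G contains the cycle 1–4–2–5–3–0–1, so G is not a forest; only forests have treewidth ≤ 1, hence tw(G) ≥ 2. The upper and lower bounds meet at 2, so that is the treewidth.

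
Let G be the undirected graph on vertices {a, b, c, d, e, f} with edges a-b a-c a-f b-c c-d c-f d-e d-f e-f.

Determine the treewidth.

A width-2 tree decomposition is:
Bags: B1 = {d, e, f}  B2 = {c, d, f}  B3 = {a, c, f}  B4 = {a, b, c}
Tree: B1–B2, B2–B3, B3–B4
The largest bag has 3 vertices, giving width 2; this decomposition certifies tw(G) ≤ 2. On the other hand G contains the 3-clique {d, e, f}. A clique must lie in a single bag of any decomposition, so no decomposition can have width below 2. Hence tw(G) = 2 exactly.

2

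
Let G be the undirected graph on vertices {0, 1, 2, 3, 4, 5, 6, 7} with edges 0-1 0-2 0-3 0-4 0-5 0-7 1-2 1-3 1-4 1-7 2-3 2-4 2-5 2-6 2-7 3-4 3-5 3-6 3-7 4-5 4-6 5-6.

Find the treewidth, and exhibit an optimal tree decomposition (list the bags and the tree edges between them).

Treewidth 4.
One such decomposition:
Bags: B1 = {0, 1, 2, 3, 4}  B2 = {0, 2, 3, 4, 5}  B3 = {0, 1, 2, 3, 7}  B4 = {2, 3, 4, 5, 6}
Tree: B1–B2, B1–B3, B2–B4

Each bag holds 5 vertices, so the decomposition has width 4, which upper-bounds the treewidth. Conversely, {0, 1, 2, 3, 4} is a clique of size 5, and the vertices of any clique must share a bag in every tree decomposition; so some bag has ≥ 5 vertices and tw(G) ≥ 4. The upper and lower bounds meet at 4, so that is the treewidth.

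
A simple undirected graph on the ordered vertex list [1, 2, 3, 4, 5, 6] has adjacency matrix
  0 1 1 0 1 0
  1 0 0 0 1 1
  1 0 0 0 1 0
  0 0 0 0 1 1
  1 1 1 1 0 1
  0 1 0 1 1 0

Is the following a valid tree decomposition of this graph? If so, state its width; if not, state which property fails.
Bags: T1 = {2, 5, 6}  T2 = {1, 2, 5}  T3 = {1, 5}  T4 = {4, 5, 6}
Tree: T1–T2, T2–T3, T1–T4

A tree decomposition must satisfy three properties: every vertex lies in some bag; for every edge, both endpoints lie together in some bag; and for every vertex, the bags containing it form a connected subtree. Here vertex 3 appears in no bag, so the decomposition is invalid.

No — vertex 3 appears in no bag.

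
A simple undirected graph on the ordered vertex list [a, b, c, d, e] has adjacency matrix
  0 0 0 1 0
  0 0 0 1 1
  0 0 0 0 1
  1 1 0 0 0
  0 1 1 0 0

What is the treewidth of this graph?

1

A width-1 tree decomposition is:
Bags: B1 = {b, d}  B2 = {a, d}  B3 = {b, e}  B4 = {c, e}
Tree: B1–B2, B1–B3, B3–B4
Every bag has size at most 2, so the width is 2 − 1 = 1 and tw(G) ≤ 1. Since G has at least one edge (e.g. b–d), it is not an edgeless graph, so tw(G) ≥ 1. Hence tw(G) = 1 exactly.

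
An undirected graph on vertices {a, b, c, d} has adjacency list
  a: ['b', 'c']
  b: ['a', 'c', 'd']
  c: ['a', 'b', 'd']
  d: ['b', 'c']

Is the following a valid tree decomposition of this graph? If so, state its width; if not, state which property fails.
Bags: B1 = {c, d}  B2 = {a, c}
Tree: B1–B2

A tree decomposition must satisfy three properties: every vertex lies in some bag; for every edge, both endpoints lie together in some bag; and for every vertex, the bags containing it form a connected subtree. Here vertex b appears in no bag, so the decomposition is invalid.

No — vertex b appears in no bag.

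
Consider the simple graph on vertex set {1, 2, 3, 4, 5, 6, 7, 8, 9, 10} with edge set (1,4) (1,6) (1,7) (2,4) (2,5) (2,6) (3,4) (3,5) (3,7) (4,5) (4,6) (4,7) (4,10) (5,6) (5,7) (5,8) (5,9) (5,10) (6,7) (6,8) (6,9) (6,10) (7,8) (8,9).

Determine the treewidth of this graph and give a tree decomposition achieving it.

Every bag has size at most 4, so the width is 4 − 1 = 3 and tw(G) ≤ 3. On the other hand G contains the 4-clique {1, 4, 6, 7}. A clique must lie in a single bag of any decomposition, so no decomposition can have width below 3. Hence tw(G) = 3 exactly.

Treewidth 3.
One optimal decomposition is:
Bags: B1 = {4, 5, 6, 7}  B2 = {5, 6, 7, 8}  B3 = {2, 4, 5, 6}  B4 = {3, 4, 5, 7}  B5 = {5, 6, 8, 9}  B6 = {4, 5, 6, 10}  B7 = {1, 4, 6, 7}
Tree: B1–B2, B1–B3, B1–B4, B2–B5, B1–B6, B1–B7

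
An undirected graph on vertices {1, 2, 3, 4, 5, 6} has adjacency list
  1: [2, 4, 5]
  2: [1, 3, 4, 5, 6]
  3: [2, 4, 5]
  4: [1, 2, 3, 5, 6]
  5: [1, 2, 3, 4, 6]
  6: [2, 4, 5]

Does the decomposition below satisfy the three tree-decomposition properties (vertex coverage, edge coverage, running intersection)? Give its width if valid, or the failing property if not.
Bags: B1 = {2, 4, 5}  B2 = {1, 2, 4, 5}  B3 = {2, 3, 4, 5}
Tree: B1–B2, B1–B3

No — vertex 6 appears in no bag.

A tree decomposition must satisfy three properties: every vertex lies in some bag; for every edge, both endpoints lie together in some bag; and for every vertex, the bags containing it form a connected subtree. Here vertex 6 appears in no bag, so the decomposition is invalid.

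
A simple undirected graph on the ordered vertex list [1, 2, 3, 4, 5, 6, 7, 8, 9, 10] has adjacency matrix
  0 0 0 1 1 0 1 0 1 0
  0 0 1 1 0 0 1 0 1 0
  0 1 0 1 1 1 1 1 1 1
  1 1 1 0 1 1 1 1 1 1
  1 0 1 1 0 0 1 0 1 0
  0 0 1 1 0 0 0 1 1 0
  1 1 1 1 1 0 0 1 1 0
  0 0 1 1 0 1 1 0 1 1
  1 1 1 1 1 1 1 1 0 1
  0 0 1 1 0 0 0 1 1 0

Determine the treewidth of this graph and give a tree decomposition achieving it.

Treewidth 4.
One such decomposition:
Bags: B1 = {3, 4, 6, 8, 9}  B2 = {3, 4, 7, 8, 9}  B3 = {3, 4, 5, 7, 9}  B4 = {1, 4, 5, 7, 9}  B5 = {3, 4, 8, 9, 10}  B6 = {2, 3, 4, 7, 9}
Tree: B1–B2, B2–B3, B3–B4, B2–B5, B3–B6

The largest bag has 5 vertices, giving width 4; this decomposition certifies tw(G) ≤ 4. For the lower bound, the 5 vertices {1, 4, 5, 7, 9} are pairwise adjacent, and any tree decomposition puts a clique entirely inside one bag — forcing width ≥ 4. Therefore the treewidth is 4.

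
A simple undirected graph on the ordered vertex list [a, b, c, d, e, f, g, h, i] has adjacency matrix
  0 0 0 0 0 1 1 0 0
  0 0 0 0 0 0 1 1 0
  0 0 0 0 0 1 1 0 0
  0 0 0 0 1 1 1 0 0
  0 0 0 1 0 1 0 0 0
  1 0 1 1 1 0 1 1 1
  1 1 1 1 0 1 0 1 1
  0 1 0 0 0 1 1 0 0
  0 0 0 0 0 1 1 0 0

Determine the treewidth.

A width-2 tree decomposition is:
Bags: B1 = {d, f, g}  B2 = {f, g, i}  B3 = {f, g, h}  B4 = {d, e, f}  B5 = {b, g, h}  B6 = {c, f, g}  B7 = {a, f, g}
Tree: B1–B2, B1–B3, B1–B4, B3–B5, B1–B6, B3–B7
The largest bag has 3 vertices, giving width 2; this decomposition certifies tw(G) ≤ 2. On the other hand G contains the 3-clique {d, f, g}. A clique must lie in a single bag of any decomposition, so no decomposition can have width below 2. The upper and lower bounds meet at 2, so that is the treewidth.

2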